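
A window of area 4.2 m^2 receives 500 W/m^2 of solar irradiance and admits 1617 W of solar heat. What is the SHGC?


Rearrange Q = Area * SHGC * Irradiance:
  SHGC = Q / (Area * Irradiance)
  SHGC = 1617 / (4.2 * 500) = 0.77

0.77


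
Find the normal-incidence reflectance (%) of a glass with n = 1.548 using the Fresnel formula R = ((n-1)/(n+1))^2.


Fresnel reflectance at normal incidence:
  R = ((n - 1)/(n + 1))^2
  (n - 1)/(n + 1) = (1.548 - 1)/(1.548 + 1) = 0.215071
  R = 0.215071^2 = 0.0462555
  R(%) = 0.0462555 * 100 = 4.626%

4.626%


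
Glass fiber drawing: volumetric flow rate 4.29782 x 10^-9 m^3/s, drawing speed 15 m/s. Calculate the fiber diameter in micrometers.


Cross-sectional area from continuity:
  A = Q / v = 4.29782 x 10^-9 / 15 = 2.865213 x 10^-10 m^2
Diameter from circular cross-section:
  d = sqrt(4A / pi) * 10^6 (m -> um)
  d = sqrt(4 * 2.865213 x 10^-10 / pi) * 10^6 = 19.1 um

19.1 um


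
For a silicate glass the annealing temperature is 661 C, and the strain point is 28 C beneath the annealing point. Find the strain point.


Strain point = annealing point - difference:
  T_strain = 661 - 28 = 633 C

633 C


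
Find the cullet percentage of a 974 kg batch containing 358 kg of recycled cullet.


Cullet ratio = (cullet mass / total batch mass) * 100
  Ratio = 358 / 974 * 100 = 36.76%

36.76%


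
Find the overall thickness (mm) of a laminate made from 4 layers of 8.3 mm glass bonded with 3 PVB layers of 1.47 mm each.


Total thickness = glass contribution + PVB contribution
  Glass: 4 * 8.3 = 33.2 mm
  PVB: 3 * 1.47 = 4.41 mm
  Total = 33.2 + 4.41 = 37.61 mm

37.61 mm


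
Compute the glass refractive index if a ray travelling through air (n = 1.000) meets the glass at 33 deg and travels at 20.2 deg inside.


Apply Snell's law: n1 * sin(theta1) = n2 * sin(theta2)
  n2 = n1 * sin(theta1) / sin(theta2)
  sin(33) = 0.544639
  sin(20.2) = 0.345298
  n2 = 1.000 * 0.544639 / 0.345298 = 1.5773

1.5773


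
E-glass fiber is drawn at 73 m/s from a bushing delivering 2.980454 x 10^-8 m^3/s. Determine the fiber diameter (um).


Cross-sectional area from continuity:
  A = Q / v = 2.980454 x 10^-8 / 73 = 4.082814 x 10^-10 m^2
Diameter from circular cross-section:
  d = sqrt(4A / pi) * 10^6 (m -> um)
  d = sqrt(4 * 4.082814 x 10^-10 / pi) * 10^6 = 22.8 um

22.8 um


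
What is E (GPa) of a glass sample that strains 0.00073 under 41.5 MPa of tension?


Young's modulus: E = stress / strain
  E = 41.5 MPa / 0.00073 = 56849.32 MPa
Convert to GPa: 56849.32 / 1000 = 56.85 GPa

56.85 GPa


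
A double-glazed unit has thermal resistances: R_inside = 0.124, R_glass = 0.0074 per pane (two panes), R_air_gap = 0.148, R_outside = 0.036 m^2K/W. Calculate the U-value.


Total thermal resistance (series):
  R_total = R_in + R_glass + R_air + R_glass + R_out
  R_total = 0.124 + 0.0074 + 0.148 + 0.0074 + 0.036 = 0.3228 m^2K/W
U-value = 1 / R_total = 1 / 0.3228 = 3.098 W/m^2K

3.098 W/m^2K


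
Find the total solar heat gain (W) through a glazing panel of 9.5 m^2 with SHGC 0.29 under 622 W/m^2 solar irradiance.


Solar heat gain: Q = Area * SHGC * Irradiance
  Q = 9.5 * 0.29 * 622 = 1713.6 W

1713.6 W


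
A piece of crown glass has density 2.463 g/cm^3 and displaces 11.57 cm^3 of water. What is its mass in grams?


Rearrange rho = m / V:
  m = rho * V
  m = 2.463 * 11.57 = 28.497 g

28.497 g


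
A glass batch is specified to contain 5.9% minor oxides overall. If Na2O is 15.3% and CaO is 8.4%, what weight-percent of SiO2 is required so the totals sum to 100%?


Known pieces sum to 100%:
  SiO2 = 100 - (others + Na2O + CaO)
  SiO2 = 100 - (5.9 + 15.3 + 8.4) = 70.4%

70.4%


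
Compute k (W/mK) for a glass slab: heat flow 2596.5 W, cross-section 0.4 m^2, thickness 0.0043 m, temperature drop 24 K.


Fourier's law rearranged: k = Q * t / (A * dT)
  Numerator = 2596.5 * 0.0043 = 11.16495
  Denominator = 0.4 * 24 = 9.6
  k = 11.16495 / 9.6 = 1.163 W/mK

1.163 W/mK


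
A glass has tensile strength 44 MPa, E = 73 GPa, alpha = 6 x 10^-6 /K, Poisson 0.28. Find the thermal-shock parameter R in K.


Thermal shock resistance: R = sigma * (1 - nu) / (E * alpha)
  Numerator = 44 * (1 - 0.28) = 31.68
  Denominator = 73 * 1000 * (6 x 10^-6) = 0.438
  R = 31.68 / 0.438 = 72.3 K

72.3 K


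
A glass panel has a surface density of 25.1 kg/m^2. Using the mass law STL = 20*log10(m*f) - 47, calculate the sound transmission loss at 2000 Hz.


Mass law: STL = 20 * log10(m * f) - 47
  m * f = 25.1 * 2000 = 50200
  log10(50200) = 4.7007
  STL = 20 * 4.7007 - 47 = 94.014 - 47 = 47.0 dB

47.0 dB


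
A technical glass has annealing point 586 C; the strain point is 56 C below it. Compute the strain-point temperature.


Strain point = annealing point - difference:
  T_strain = 586 - 56 = 530 C

530 C


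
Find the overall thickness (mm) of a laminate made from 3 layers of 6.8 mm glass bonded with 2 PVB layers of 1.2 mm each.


Total thickness = glass contribution + PVB contribution
  Glass: 3 * 6.8 = 20.4 mm
  PVB: 2 * 1.2 = 2.4 mm
  Total = 20.4 + 2.4 = 22.8 mm

22.8 mm


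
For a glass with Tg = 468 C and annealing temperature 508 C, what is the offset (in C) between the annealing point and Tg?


Offset = T_anneal - Tg:
  offset = 508 - 468 = 40 C

40 C


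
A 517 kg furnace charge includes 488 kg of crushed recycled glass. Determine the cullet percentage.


Cullet ratio = (cullet mass / total batch mass) * 100
  Ratio = 488 / 517 * 100 = 94.39%

94.39%


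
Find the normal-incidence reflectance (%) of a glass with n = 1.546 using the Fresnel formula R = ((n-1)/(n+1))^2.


Fresnel reflectance at normal incidence:
  R = ((n - 1)/(n + 1))^2
  (n - 1)/(n + 1) = (1.546 - 1)/(1.546 + 1) = 0.214454
  R = 0.214454^2 = 0.0459905
  R(%) = 0.0459905 * 100 = 4.599%

4.599%


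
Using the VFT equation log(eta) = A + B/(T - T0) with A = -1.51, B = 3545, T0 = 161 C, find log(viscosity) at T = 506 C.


VFT equation: log(eta) = A + B / (T - T0)
  T - T0 = 506 - 161 = 345
  B / (T - T0) = 3545 / 345 = 10.275
  log(eta) = -1.51 + 10.275 = 8.765

8.765


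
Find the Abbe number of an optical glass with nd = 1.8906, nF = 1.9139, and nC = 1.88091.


Abbe number formula: Vd = (nd - 1) / (nF - nC)
  nd - 1 = 1.8906 - 1 = 0.8906
  nF - nC = 1.9139 - 1.88091 = 0.03299
  Vd = 0.8906 / 0.03299 = 27.0

27.0


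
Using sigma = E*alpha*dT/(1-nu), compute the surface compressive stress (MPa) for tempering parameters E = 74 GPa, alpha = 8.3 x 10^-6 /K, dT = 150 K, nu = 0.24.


Tempering stress: sigma = E * alpha * dT / (1 - nu)
  E (MPa) = 74 * 1000 = 74000
  Numerator = 74000 * (8.3 x 10^-6) * 150 = 92.13
  Denominator = 1 - 0.24 = 0.76
  sigma = 92.13 / 0.76 = 121.2 MPa

121.2 MPa


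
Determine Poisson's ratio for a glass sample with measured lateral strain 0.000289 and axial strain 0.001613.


Poisson's ratio: nu = lateral strain / axial strain
  nu = 0.000289 / 0.001613 = 0.1792

0.1792


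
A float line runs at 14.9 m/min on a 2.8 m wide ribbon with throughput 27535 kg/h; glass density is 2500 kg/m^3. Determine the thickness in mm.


Ribbon cross-section from mass balance:
  Volume rate = throughput / density = 27535 / 2500 = 11.014 m^3/h
  thickness = volume rate / (speed * 60 * width), i.e.
  thickness = throughput / (60 * speed * width * density) * 1000
  thickness = 27535 / (60 * 14.9 * 2.8 * 2500) * 1000 = 4.4 mm

4.4 mm


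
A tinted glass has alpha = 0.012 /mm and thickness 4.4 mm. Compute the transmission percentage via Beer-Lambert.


Beer-Lambert law: T = exp(-alpha * thickness)
  exponent = -0.012 * 4.4 = -0.0528
  T = exp(-0.0528) = 0.9486
  Percentage = 0.9486 * 100 = 94.86%

94.86%


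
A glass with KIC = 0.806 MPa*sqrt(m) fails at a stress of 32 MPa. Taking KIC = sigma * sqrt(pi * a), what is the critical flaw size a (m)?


Rearrange KIC = sigma * sqrt(pi * a):
  sqrt(pi * a) = KIC / sigma
  sqrt(pi * a) = 0.806 / 32 = 0.025188
  a = (KIC / sigma)^2 / pi
  a = 0.025188^2 / pi = 0.0002019 m

0.0002019 m


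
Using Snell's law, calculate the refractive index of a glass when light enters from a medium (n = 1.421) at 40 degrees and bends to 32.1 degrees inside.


Apply Snell's law: n1 * sin(theta1) = n2 * sin(theta2)
  n2 = n1 * sin(theta1) / sin(theta2)
  sin(40) = 0.642788
  sin(32.1) = 0.531399
  n2 = 1.421 * 0.642788 / 0.531399 = 1.7189

1.7189


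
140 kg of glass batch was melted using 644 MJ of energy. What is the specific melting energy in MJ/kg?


Rearrange E = m * s for s:
  s = E / m
  s = 644 / 140 = 4.6 MJ/kg

4.6 MJ/kg


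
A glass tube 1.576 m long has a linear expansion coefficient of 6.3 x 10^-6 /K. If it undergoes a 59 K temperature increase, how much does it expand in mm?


Thermal expansion formula: dL = alpha * L0 * dT
  dL = (6.3 x 10^-6) * 1.576 * 59 = 0.0005858 m
Convert to mm: 0.0005858 * 1000 = 0.5858 mm

0.5858 mm


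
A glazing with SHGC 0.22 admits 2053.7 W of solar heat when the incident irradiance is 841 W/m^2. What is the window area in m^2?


Rearrange Q = Area * SHGC * Irradiance:
  Area = Q / (SHGC * Irradiance)
  Area = 2053.7 / (0.22 * 841) = 11.1 m^2

11.1 m^2


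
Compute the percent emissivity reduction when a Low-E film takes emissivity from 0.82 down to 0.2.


Percentage reduction = (1 - coated/uncoated) * 100
  Ratio = 0.2 / 0.82 = 0.2439
  Reduction = (1 - 0.2439) * 100 = 75.6%

75.6%


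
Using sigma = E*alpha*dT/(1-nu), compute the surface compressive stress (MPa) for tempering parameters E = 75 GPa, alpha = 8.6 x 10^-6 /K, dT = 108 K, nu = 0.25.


Tempering stress: sigma = E * alpha * dT / (1 - nu)
  E (MPa) = 75 * 1000 = 75000
  Numerator = 75000 * (8.6 x 10^-6) * 108 = 69.66
  Denominator = 1 - 0.25 = 0.75
  sigma = 69.66 / 0.75 = 92.9 MPa

92.9 MPa


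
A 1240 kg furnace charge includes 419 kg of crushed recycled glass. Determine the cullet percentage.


Cullet ratio = (cullet mass / total batch mass) * 100
  Ratio = 419 / 1240 * 100 = 33.79%

33.79%


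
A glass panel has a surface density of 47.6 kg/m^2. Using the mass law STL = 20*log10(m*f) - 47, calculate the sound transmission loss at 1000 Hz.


Mass law: STL = 20 * log10(m * f) - 47
  m * f = 47.6 * 1000 = 47600
  log10(47600) = 4.67761
  STL = 20 * 4.67761 - 47 = 93.5522 - 47 = 46.6 dB

46.6 dB


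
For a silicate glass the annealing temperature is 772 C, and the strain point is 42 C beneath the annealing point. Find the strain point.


Strain point = annealing point - difference:
  T_strain = 772 - 42 = 730 C

730 C


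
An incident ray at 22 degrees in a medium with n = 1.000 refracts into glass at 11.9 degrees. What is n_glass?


Apply Snell's law: n1 * sin(theta1) = n2 * sin(theta2)
  n2 = n1 * sin(theta1) / sin(theta2)
  sin(22) = 0.374607
  sin(11.9) = 0.206204
  n2 = 1.000 * 0.374607 / 0.206204 = 1.8167

1.8167


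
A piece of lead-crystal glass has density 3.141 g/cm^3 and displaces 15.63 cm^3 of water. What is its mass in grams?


Rearrange rho = m / V:
  m = rho * V
  m = 3.141 * 15.63 = 49.094 g

49.094 g


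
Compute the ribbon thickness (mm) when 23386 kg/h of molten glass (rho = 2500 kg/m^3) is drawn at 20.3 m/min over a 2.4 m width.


Ribbon cross-section from mass balance:
  Volume rate = throughput / density = 23386 / 2500 = 9.3544 m^3/h
  thickness = volume rate / (speed * 60 * width), i.e.
  thickness = throughput / (60 * speed * width * density) * 1000
  thickness = 23386 / (60 * 20.3 * 2.4 * 2500) * 1000 = 3.2 mm

3.2 mm


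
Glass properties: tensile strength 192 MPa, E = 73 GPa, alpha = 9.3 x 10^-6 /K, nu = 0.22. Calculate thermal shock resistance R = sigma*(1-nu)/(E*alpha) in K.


Thermal shock resistance: R = sigma * (1 - nu) / (E * alpha)
  Numerator = 192 * (1 - 0.22) = 149.76
  Denominator = 73 * 1000 * (9.3 x 10^-6) = 0.6789
  R = 149.76 / 0.6789 = 220.6 K

220.6 K


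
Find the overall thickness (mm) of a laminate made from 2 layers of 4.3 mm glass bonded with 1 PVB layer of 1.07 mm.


Total thickness = glass contribution + PVB contribution
  Glass: 2 * 4.3 = 8.6 mm
  PVB: 1 * 1.07 = 1.07 mm
  Total = 8.6 + 1.07 = 9.67 mm

9.67 mm


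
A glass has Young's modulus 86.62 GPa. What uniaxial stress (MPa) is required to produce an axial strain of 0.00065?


Rearrange E = sigma / epsilon:
  sigma = E * epsilon
  E (MPa) = 86.62 * 1000 = 86620
  sigma = 86620 * 0.00065 = 56.3 MPa

56.3 MPa


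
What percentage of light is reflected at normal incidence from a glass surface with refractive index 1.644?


Fresnel reflectance at normal incidence:
  R = ((n - 1)/(n + 1))^2
  (n - 1)/(n + 1) = (1.644 - 1)/(1.644 + 1) = 0.24357
  R = 0.24357^2 = 0.0593263
  R(%) = 0.0593263 * 100 = 5.933%

5.933%


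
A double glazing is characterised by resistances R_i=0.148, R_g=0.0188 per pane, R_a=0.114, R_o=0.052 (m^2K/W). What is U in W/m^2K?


Total thermal resistance (series):
  R_total = R_in + R_glass + R_air + R_glass + R_out
  R_total = 0.148 + 0.0188 + 0.114 + 0.0188 + 0.052 = 0.3516 m^2K/W
U-value = 1 / R_total = 1 / 0.3516 = 2.844 W/m^2K

2.844 W/m^2K


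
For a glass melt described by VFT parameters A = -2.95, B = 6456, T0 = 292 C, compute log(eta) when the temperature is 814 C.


VFT equation: log(eta) = A + B / (T - T0)
  T - T0 = 814 - 292 = 522
  B / (T - T0) = 6456 / 522 = 12.368
  log(eta) = -2.95 + 12.368 = 9.418

9.418


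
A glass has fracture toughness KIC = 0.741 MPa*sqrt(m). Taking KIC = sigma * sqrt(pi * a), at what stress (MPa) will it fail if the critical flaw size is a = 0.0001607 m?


Rearrange KIC = sigma * sqrt(pi * a):
  sigma = KIC / sqrt(pi * a)
  sqrt(pi * 0.0001607) = 0.022469
  sigma = 0.741 / 0.022469 = 32.98 MPa

32.98 MPa


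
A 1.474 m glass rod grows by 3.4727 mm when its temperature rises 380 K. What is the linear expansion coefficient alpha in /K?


Rearrange dL = alpha * L0 * dT for alpha:
  alpha = dL / (L0 * dT)
  alpha = (3.4727 / 1000) / (1.474 * 380) = 0.0000062 /K = 6.2 x 10^-6 /K

6.2 x 10^-6 /K


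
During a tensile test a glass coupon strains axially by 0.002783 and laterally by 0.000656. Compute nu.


Poisson's ratio: nu = lateral strain / axial strain
  nu = 0.000656 / 0.002783 = 0.2357

0.2357


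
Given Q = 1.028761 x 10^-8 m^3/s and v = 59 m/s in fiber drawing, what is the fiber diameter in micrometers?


Cross-sectional area from continuity:
  A = Q / v = 1.028761 x 10^-8 / 59 = 1.743663 x 10^-10 m^2
Diameter from circular cross-section:
  d = sqrt(4A / pi) * 10^6 (m -> um)
  d = sqrt(4 * 1.743663 x 10^-10 / pi) * 10^6 = 14.9 um

14.9 um


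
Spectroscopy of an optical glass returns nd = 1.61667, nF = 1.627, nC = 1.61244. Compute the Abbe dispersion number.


Abbe number formula: Vd = (nd - 1) / (nF - nC)
  nd - 1 = 1.61667 - 1 = 0.61667
  nF - nC = 1.627 - 1.61244 = 0.01456
  Vd = 0.61667 / 0.01456 = 42.35

42.35


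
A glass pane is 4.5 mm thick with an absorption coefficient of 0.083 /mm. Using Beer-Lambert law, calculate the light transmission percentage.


Beer-Lambert law: T = exp(-alpha * thickness)
  exponent = -0.083 * 4.5 = -0.3735
  T = exp(-0.3735) = 0.6883
  Percentage = 0.6883 * 100 = 68.83%

68.83%


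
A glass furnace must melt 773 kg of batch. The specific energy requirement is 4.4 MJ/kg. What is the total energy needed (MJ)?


Total energy = mass * specific energy
  E = 773 * 4.4 = 3401.2 MJ

3401.2 MJ


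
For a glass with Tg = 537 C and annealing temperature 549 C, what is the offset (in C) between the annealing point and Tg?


Offset = T_anneal - Tg:
  offset = 549 - 537 = 12 C

12 C


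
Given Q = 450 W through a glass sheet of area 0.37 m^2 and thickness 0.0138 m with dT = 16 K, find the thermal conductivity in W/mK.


Fourier's law rearranged: k = Q * t / (A * dT)
  Numerator = 450 * 0.0138 = 6.21
  Denominator = 0.37 * 16 = 5.92
  k = 6.21 / 5.92 = 1.049 W/mK

1.049 W/mK


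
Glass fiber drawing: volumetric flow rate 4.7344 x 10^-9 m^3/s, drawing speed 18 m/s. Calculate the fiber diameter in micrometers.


Cross-sectional area from continuity:
  A = Q / v = 4.7344 x 10^-9 / 18 = 2.630222 x 10^-10 m^2
Diameter from circular cross-section:
  d = sqrt(4A / pi) * 10^6 (m -> um)
  d = sqrt(4 * 2.630222 x 10^-10 / pi) * 10^6 = 18.3 um

18.3 um


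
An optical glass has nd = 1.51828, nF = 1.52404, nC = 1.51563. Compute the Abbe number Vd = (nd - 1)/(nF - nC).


Abbe number formula: Vd = (nd - 1) / (nF - nC)
  nd - 1 = 1.51828 - 1 = 0.51828
  nF - nC = 1.52404 - 1.51563 = 0.00841
  Vd = 0.51828 / 0.00841 = 61.63

61.63


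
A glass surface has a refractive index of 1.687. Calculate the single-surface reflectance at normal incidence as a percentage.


Fresnel reflectance at normal incidence:
  R = ((n - 1)/(n + 1))^2
  (n - 1)/(n + 1) = (1.687 - 1)/(1.687 + 1) = 0.255675
  R = 0.255675^2 = 0.0653697
  R(%) = 0.0653697 * 100 = 6.537%

6.537%


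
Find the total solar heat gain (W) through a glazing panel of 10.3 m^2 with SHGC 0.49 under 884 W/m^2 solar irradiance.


Solar heat gain: Q = Area * SHGC * Irradiance
  Q = 10.3 * 0.49 * 884 = 4461.5 W

4461.5 W


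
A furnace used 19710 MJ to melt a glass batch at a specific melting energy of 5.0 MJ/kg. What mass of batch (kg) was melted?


Rearrange E = m * s for m:
  m = E / s
  m = 19710 / 5.0 = 3942.0 kg

3942.0 kg


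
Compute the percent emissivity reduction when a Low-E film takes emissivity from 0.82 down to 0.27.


Percentage reduction = (1 - coated/uncoated) * 100
  Ratio = 0.27 / 0.82 = 0.3293
  Reduction = (1 - 0.3293) * 100 = 67.1%

67.1%


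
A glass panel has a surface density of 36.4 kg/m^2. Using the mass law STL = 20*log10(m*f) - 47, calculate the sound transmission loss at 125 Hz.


Mass law: STL = 20 * log10(m * f) - 47
  m * f = 36.4 * 125 = 4550
  log10(4550) = 3.65801
  STL = 20 * 3.65801 - 47 = 73.1602 - 47 = 26.2 dB

26.2 dB


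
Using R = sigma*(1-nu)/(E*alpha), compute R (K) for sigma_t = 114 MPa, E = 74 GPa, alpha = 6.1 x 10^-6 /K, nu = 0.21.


Thermal shock resistance: R = sigma * (1 - nu) / (E * alpha)
  Numerator = 114 * (1 - 0.21) = 90.06
  Denominator = 74 * 1000 * (6.1 x 10^-6) = 0.4514
  R = 90.06 / 0.4514 = 199.5 K

199.5 K


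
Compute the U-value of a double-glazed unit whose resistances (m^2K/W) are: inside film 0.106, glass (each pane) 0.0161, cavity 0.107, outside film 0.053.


Total thermal resistance (series):
  R_total = R_in + R_glass + R_air + R_glass + R_out
  R_total = 0.106 + 0.0161 + 0.107 + 0.0161 + 0.053 = 0.2982 m^2K/W
U-value = 1 / R_total = 1 / 0.2982 = 3.353 W/m^2K

3.353 W/m^2K


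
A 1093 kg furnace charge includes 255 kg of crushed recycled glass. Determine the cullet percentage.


Cullet ratio = (cullet mass / total batch mass) * 100
  Ratio = 255 / 1093 * 100 = 23.33%

23.33%


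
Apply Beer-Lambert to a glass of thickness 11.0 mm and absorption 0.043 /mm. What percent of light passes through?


Beer-Lambert law: T = exp(-alpha * thickness)
  exponent = -0.043 * 11.0 = -0.473
  T = exp(-0.473) = 0.6231
  Percentage = 0.6231 * 100 = 62.31%

62.31%


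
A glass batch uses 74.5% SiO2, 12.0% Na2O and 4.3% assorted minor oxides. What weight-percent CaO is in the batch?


Pieces sum to 100%:
  CaO = 100 - (SiO2 + Na2O + others)
  CaO = 100 - (74.5 + 12.0 + 4.3) = 9.2%

9.2%


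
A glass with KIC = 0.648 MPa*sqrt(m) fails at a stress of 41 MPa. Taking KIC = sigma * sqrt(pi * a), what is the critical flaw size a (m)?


Rearrange KIC = sigma * sqrt(pi * a):
  sqrt(pi * a) = KIC / sigma
  sqrt(pi * a) = 0.648 / 41 = 0.015805
  a = (KIC / sigma)^2 / pi
  a = 0.015805^2 / pi = 0.0000795 m

0.0000795 m


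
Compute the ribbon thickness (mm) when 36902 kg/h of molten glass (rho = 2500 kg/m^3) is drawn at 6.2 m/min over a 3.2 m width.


Ribbon cross-section from mass balance:
  Volume rate = throughput / density = 36902 / 2500 = 14.7608 m^3/h
  thickness = volume rate / (speed * 60 * width), i.e.
  thickness = throughput / (60 * speed * width * density) * 1000
  thickness = 36902 / (60 * 6.2 * 3.2 * 2500) * 1000 = 12.4 mm

12.4 mm


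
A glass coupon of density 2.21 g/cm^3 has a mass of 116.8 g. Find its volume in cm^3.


Rearrange rho = m / V:
  V = m / rho
  V = 116.8 / 2.21 = 52.851 cm^3

52.851 cm^3


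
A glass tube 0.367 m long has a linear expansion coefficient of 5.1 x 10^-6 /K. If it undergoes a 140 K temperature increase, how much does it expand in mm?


Thermal expansion formula: dL = alpha * L0 * dT
  dL = (5.1 x 10^-6) * 0.367 * 140 = 0.00026204 m
Convert to mm: 0.00026204 * 1000 = 0.262 mm

0.262 mm


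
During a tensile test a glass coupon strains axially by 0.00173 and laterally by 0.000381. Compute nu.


Poisson's ratio: nu = lateral strain / axial strain
  nu = 0.000381 / 0.00173 = 0.2202

0.2202


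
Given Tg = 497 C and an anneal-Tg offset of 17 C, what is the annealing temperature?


The annealing temperature is Tg plus the offset:
  T_anneal = 497 + 17 = 514 C

514 C


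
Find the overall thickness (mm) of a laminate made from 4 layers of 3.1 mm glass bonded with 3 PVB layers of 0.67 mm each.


Total thickness = glass contribution + PVB contribution
  Glass: 4 * 3.1 = 12.4 mm
  PVB: 3 * 0.67 = 2.01 mm
  Total = 12.4 + 2.01 = 14.41 mm

14.41 mm


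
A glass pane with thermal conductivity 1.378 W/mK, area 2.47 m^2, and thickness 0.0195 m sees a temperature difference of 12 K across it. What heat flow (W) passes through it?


Fourier's law: Q = k * A * dT / t
  Q = 1.378 * 2.47 * 12 / 0.0195
  Q = 40.84392 / 0.0195 = 2094.6 W

2094.6 W


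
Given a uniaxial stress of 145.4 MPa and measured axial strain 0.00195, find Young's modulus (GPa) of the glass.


Young's modulus: E = stress / strain
  E = 145.4 MPa / 0.00195 = 74564.1 MPa
Convert to GPa: 74564.1 / 1000 = 74.56 GPa

74.56 GPa


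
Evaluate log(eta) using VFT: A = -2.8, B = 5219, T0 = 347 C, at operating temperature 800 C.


VFT equation: log(eta) = A + B / (T - T0)
  T - T0 = 800 - 347 = 453
  B / (T - T0) = 5219 / 453 = 11.521
  log(eta) = -2.8 + 11.521 = 8.721

8.721


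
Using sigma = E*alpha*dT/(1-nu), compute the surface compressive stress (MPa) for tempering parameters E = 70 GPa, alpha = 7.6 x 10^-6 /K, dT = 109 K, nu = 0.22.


Tempering stress: sigma = E * alpha * dT / (1 - nu)
  E (MPa) = 70 * 1000 = 70000
  Numerator = 70000 * (7.6 x 10^-6) * 109 = 57.988
  Denominator = 1 - 0.22 = 0.78
  sigma = 57.988 / 0.78 = 74.3 MPa

74.3 MPa


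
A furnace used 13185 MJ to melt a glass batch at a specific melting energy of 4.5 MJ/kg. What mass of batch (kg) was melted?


Rearrange E = m * s for m:
  m = E / s
  m = 13185 / 4.5 = 2930.0 kg

2930.0 kg


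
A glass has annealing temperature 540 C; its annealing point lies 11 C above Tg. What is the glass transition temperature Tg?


Rearrange T_anneal = Tg + offset for Tg:
  Tg = T_anneal - offset = 540 - 11 = 529 C

529 C


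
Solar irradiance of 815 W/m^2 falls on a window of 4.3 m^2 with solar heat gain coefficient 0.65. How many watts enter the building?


Solar heat gain: Q = Area * SHGC * Irradiance
  Q = 4.3 * 0.65 * 815 = 2277.9 W

2277.9 W


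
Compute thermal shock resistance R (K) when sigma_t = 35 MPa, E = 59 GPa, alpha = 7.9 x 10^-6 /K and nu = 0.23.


Thermal shock resistance: R = sigma * (1 - nu) / (E * alpha)
  Numerator = 35 * (1 - 0.23) = 26.95
  Denominator = 59 * 1000 * (7.9 x 10^-6) = 0.4661
  R = 26.95 / 0.4661 = 57.8 K

57.8 K


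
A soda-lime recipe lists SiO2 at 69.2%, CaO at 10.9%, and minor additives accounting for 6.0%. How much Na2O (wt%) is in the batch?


Pieces sum to 100%:
  Na2O = 100 - (SiO2 + CaO + others)
  Na2O = 100 - (69.2 + 10.9 + 6.0) = 13.9%

13.9%


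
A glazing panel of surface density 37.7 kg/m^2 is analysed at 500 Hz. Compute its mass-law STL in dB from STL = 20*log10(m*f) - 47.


Mass law: STL = 20 * log10(m * f) - 47
  m * f = 37.7 * 500 = 18850
  log10(18850) = 4.27531
  STL = 20 * 4.27531 - 47 = 85.5062 - 47 = 38.5 dB

38.5 dB


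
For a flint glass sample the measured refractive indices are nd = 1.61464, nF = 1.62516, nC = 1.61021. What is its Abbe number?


Abbe number formula: Vd = (nd - 1) / (nF - nC)
  nd - 1 = 1.61464 - 1 = 0.61464
  nF - nC = 1.62516 - 1.61021 = 0.01495
  Vd = 0.61464 / 0.01495 = 41.11

41.11


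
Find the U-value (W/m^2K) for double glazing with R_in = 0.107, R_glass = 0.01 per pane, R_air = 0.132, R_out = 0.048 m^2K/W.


Total thermal resistance (series):
  R_total = R_in + R_glass + R_air + R_glass + R_out
  R_total = 0.107 + 0.01 + 0.132 + 0.01 + 0.048 = 0.307 m^2K/W
U-value = 1 / R_total = 1 / 0.307 = 3.257 W/m^2K

3.257 W/m^2K


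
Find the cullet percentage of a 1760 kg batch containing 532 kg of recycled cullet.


Cullet ratio = (cullet mass / total batch mass) * 100
  Ratio = 532 / 1760 * 100 = 30.23%

30.23%


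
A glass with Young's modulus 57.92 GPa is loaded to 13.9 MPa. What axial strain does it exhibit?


Rearrange E = sigma / epsilon:
  epsilon = sigma / E
  E (MPa) = 57.92 * 1000 = 57920
  epsilon = 13.9 / 57920 = 0.00024

0.00024


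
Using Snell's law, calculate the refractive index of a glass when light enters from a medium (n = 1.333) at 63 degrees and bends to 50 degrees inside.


Apply Snell's law: n1 * sin(theta1) = n2 * sin(theta2)
  n2 = n1 * sin(theta1) / sin(theta2)
  sin(63) = 0.891007
  sin(50) = 0.766044
  n2 = 1.333 * 0.891007 / 0.766044 = 1.5504

1.5504


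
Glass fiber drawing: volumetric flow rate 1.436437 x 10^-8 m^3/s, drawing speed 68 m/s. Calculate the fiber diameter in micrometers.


Cross-sectional area from continuity:
  A = Q / v = 1.436437 x 10^-8 / 68 = 2.112407 x 10^-10 m^2
Diameter from circular cross-section:
  d = sqrt(4A / pi) * 10^6 (m -> um)
  d = sqrt(4 * 2.112407 x 10^-10 / pi) * 10^6 = 16.4 um

16.4 um


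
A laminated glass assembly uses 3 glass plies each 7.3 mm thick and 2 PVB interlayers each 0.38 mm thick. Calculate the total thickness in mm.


Total thickness = glass contribution + PVB contribution
  Glass: 3 * 7.3 = 21.9 mm
  PVB: 2 * 0.38 = 0.76 mm
  Total = 21.9 + 0.76 = 22.66 mm

22.66 mm


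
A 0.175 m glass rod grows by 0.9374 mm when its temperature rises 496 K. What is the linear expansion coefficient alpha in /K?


Rearrange dL = alpha * L0 * dT for alpha:
  alpha = dL / (L0 * dT)
  alpha = (0.9374 / 1000) / (0.175 * 496) = 0.0000108 /K = 1.08 x 10^-5 /K

1.08 x 10^-5 /K


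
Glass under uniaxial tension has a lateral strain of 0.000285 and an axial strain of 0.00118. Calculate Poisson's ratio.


Poisson's ratio: nu = lateral strain / axial strain
  nu = 0.000285 / 0.00118 = 0.2415

0.2415


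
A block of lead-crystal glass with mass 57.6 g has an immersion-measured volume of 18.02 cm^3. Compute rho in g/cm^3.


Use the definition of density:
  rho = mass / volume
  rho = 57.6 / 18.02 = 3.196 g/cm^3

3.196 g/cm^3


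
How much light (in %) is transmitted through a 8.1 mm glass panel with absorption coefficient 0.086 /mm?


Beer-Lambert law: T = exp(-alpha * thickness)
  exponent = -0.086 * 8.1 = -0.6966
  T = exp(-0.6966) = 0.4983
  Percentage = 0.4983 * 100 = 49.83%

49.83%


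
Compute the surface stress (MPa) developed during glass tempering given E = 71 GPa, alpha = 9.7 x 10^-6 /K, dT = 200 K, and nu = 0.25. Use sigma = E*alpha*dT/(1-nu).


Tempering stress: sigma = E * alpha * dT / (1 - nu)
  E (MPa) = 71 * 1000 = 71000
  Numerator = 71000 * (9.7 x 10^-6) * 200 = 137.74
  Denominator = 1 - 0.25 = 0.75
  sigma = 137.74 / 0.75 = 183.7 MPa

183.7 MPa


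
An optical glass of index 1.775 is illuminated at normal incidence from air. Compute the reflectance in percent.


Fresnel reflectance at normal incidence:
  R = ((n - 1)/(n + 1))^2
  (n - 1)/(n + 1) = (1.775 - 1)/(1.775 + 1) = 0.279279
  R = 0.279279^2 = 0.0779968
  R(%) = 0.0779968 * 100 = 7.8%

7.8%


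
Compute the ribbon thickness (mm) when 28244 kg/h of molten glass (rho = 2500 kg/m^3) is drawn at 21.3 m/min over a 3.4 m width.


Ribbon cross-section from mass balance:
  Volume rate = throughput / density = 28244 / 2500 = 11.2976 m^3/h
  thickness = volume rate / (speed * 60 * width), i.e.
  thickness = throughput / (60 * speed * width * density) * 1000
  thickness = 28244 / (60 * 21.3 * 3.4 * 2500) * 1000 = 2.6 mm

2.6 mm


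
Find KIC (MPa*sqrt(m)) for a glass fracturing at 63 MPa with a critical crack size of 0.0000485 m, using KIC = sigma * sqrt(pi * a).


Fracture toughness: KIC = sigma * sqrt(pi * a)
  pi * a = pi * 0.0000485 = 0.000152367
  sqrt(pi * a) = 0.012344
  KIC = 63 * 0.012344 = 0.778 MPa*sqrt(m)

0.778 MPa*sqrt(m)


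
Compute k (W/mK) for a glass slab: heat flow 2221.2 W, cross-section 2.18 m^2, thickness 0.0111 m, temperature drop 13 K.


Fourier's law rearranged: k = Q * t / (A * dT)
  Numerator = 2221.2 * 0.0111 = 24.65532
  Denominator = 2.18 * 13 = 28.34
  k = 24.65532 / 28.34 = 0.87 W/mK

0.87 W/mK


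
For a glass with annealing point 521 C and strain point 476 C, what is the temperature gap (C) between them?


Gap = T_anneal - T_strain:
  gap = 521 - 476 = 45 C

45 C


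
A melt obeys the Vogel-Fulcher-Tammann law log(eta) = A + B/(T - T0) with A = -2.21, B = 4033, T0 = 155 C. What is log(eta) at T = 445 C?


VFT equation: log(eta) = A + B / (T - T0)
  T - T0 = 445 - 155 = 290
  B / (T - T0) = 4033 / 290 = 13.907
  log(eta) = -2.21 + 13.907 = 11.697

11.697


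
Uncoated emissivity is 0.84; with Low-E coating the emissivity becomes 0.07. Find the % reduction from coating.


Percentage reduction = (1 - coated/uncoated) * 100
  Ratio = 0.07 / 0.84 = 0.0833
  Reduction = (1 - 0.0833) * 100 = 91.7%

91.7%


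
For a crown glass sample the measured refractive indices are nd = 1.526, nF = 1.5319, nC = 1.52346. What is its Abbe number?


Abbe number formula: Vd = (nd - 1) / (nF - nC)
  nd - 1 = 1.526 - 1 = 0.526
  nF - nC = 1.5319 - 1.52346 = 0.00844
  Vd = 0.526 / 0.00844 = 62.32

62.32


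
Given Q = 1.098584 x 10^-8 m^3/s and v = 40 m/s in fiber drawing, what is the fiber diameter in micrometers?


Cross-sectional area from continuity:
  A = Q / v = 1.098584 x 10^-8 / 40 = 2.74646 x 10^-10 m^2
Diameter from circular cross-section:
  d = sqrt(4A / pi) * 10^6 (m -> um)
  d = sqrt(4 * 2.74646 x 10^-10 / pi) * 10^6 = 18.7 um

18.7 um


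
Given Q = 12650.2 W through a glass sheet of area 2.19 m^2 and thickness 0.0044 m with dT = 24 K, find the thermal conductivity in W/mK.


Fourier's law rearranged: k = Q * t / (A * dT)
  Numerator = 12650.2 * 0.0044 = 55.66088
  Denominator = 2.19 * 24 = 52.56
  k = 55.66088 / 52.56 = 1.059 W/mK

1.059 W/mK


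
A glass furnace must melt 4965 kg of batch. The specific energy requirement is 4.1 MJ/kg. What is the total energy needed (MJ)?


Total energy = mass * specific energy
  E = 4965 * 4.1 = 20356.5 MJ

20356.5 MJ


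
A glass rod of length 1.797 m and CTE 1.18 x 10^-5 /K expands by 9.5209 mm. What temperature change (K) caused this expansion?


Rearrange dL = alpha * L0 * dT for dT:
  dT = dL / (alpha * L0)
  dL (m) = 9.5209 / 1000 = 0.0095209
  dT = 0.0095209 / ((1.18 x 10^-5) * 1.797) = 449.0 K

449.0 K


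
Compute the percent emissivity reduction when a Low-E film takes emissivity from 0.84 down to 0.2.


Percentage reduction = (1 - coated/uncoated) * 100
  Ratio = 0.2 / 0.84 = 0.2381
  Reduction = (1 - 0.2381) * 100 = 76.2%

76.2%


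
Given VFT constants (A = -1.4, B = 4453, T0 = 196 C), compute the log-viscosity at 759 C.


VFT equation: log(eta) = A + B / (T - T0)
  T - T0 = 759 - 196 = 563
  B / (T - T0) = 4453 / 563 = 7.909
  log(eta) = -1.4 + 7.909 = 6.509

6.509


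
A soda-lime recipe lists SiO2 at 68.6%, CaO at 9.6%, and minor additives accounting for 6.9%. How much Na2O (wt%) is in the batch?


Pieces sum to 100%:
  Na2O = 100 - (SiO2 + CaO + others)
  Na2O = 100 - (68.6 + 9.6 + 6.9) = 14.9%

14.9%


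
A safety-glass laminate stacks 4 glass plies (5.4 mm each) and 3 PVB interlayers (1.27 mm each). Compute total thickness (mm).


Total thickness = glass contribution + PVB contribution
  Glass: 4 * 5.4 = 21.6 mm
  PVB: 3 * 1.27 = 3.81 mm
  Total = 21.6 + 3.81 = 25.41 mm

25.41 mm


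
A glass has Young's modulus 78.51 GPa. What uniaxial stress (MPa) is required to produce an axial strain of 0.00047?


Rearrange E = sigma / epsilon:
  sigma = E * epsilon
  E (MPa) = 78.51 * 1000 = 78510
  sigma = 78510 * 0.00047 = 36.9 MPa

36.9 MPa


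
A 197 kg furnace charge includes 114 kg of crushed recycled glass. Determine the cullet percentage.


Cullet ratio = (cullet mass / total batch mass) * 100
  Ratio = 114 / 197 * 100 = 57.87%

57.87%


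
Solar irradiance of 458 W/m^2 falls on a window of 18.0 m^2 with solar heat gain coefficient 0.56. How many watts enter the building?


Solar heat gain: Q = Area * SHGC * Irradiance
  Q = 18.0 * 0.56 * 458 = 4616.6 W

4616.6 W


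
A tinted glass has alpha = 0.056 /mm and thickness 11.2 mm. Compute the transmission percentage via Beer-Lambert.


Beer-Lambert law: T = exp(-alpha * thickness)
  exponent = -0.056 * 11.2 = -0.6272
  T = exp(-0.6272) = 0.5341
  Percentage = 0.5341 * 100 = 53.41%

53.41%


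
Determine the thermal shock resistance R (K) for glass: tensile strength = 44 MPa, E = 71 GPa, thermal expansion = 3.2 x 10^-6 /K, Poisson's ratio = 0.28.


Thermal shock resistance: R = sigma * (1 - nu) / (E * alpha)
  Numerator = 44 * (1 - 0.28) = 31.68
  Denominator = 71 * 1000 * (3.2 x 10^-6) = 0.2272
  R = 31.68 / 0.2272 = 139.4 K

139.4 K


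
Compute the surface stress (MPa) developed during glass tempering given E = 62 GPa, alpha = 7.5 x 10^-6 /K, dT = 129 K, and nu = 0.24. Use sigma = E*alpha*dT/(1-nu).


Tempering stress: sigma = E * alpha * dT / (1 - nu)
  E (MPa) = 62 * 1000 = 62000
  Numerator = 62000 * (7.5 x 10^-6) * 129 = 59.985
  Denominator = 1 - 0.24 = 0.76
  sigma = 59.985 / 0.76 = 78.9 MPa

78.9 MPa


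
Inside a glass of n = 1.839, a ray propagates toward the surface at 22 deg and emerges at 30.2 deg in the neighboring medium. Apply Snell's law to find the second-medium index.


Apply Snell's law: n1 * sin(theta1) = n2 * sin(theta2)
  n2 = n1 * sin(theta1) / sin(theta2)
  sin(22) = 0.374607
  sin(30.2) = 0.50302
  n2 = 1.839 * 0.374607 / 0.50302 = 1.3695

1.3695


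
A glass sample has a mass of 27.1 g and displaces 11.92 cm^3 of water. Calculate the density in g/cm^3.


Use the definition of density:
  rho = mass / volume
  rho = 27.1 / 11.92 = 2.273 g/cm^3

2.273 g/cm^3


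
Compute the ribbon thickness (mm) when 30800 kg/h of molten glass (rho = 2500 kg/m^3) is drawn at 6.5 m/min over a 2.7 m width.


Ribbon cross-section from mass balance:
  Volume rate = throughput / density = 30800 / 2500 = 12.32 m^3/h
  thickness = volume rate / (speed * 60 * width), i.e.
  thickness = throughput / (60 * speed * width * density) * 1000
  thickness = 30800 / (60 * 6.5 * 2.7 * 2500) * 1000 = 11.7 mm

11.7 mm


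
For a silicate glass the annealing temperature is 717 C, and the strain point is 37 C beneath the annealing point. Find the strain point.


Strain point = annealing point - difference:
  T_strain = 717 - 37 = 680 C

680 C


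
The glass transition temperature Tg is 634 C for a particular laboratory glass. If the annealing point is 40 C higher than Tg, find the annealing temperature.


The annealing temperature is Tg plus the offset:
  T_anneal = 634 + 40 = 674 C

674 C


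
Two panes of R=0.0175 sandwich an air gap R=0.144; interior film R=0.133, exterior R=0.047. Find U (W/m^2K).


Total thermal resistance (series):
  R_total = R_in + R_glass + R_air + R_glass + R_out
  R_total = 0.133 + 0.0175 + 0.144 + 0.0175 + 0.047 = 0.359 m^2K/W
U-value = 1 / R_total = 1 / 0.359 = 2.786 W/m^2K

2.786 W/m^2K


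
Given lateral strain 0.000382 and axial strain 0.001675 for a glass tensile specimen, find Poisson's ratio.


Poisson's ratio: nu = lateral strain / axial strain
  nu = 0.000382 / 0.001675 = 0.2281

0.2281


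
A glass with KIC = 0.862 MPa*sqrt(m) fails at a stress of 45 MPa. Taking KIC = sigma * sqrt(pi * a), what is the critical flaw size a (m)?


Rearrange KIC = sigma * sqrt(pi * a):
  sqrt(pi * a) = KIC / sigma
  sqrt(pi * a) = 0.862 / 45 = 0.019156
  a = (KIC / sigma)^2 / pi
  a = 0.019156^2 / pi = 0.0001168 m

0.0001168 m


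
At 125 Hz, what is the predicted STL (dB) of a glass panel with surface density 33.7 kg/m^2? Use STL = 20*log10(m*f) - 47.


Mass law: STL = 20 * log10(m * f) - 47
  m * f = 33.7 * 125 = 4212.5
  log10(4212.5) = 3.62454
  STL = 20 * 3.62454 - 47 = 72.4908 - 47 = 25.5 dB

25.5 dB


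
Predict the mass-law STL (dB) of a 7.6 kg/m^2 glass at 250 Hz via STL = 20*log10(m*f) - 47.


Mass law: STL = 20 * log10(m * f) - 47
  m * f = 7.6 * 250 = 1900
  log10(1900) = 3.27875
  STL = 20 * 3.27875 - 47 = 65.575 - 47 = 18.6 dB

18.6 dB


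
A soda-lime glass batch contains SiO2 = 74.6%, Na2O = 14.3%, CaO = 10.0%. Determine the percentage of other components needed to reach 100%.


Sum the three major oxides:
  SiO2 + Na2O + CaO = 74.6 + 14.3 + 10.0 = 98.9%
Subtract from 100%:
  Others = 100 - 98.9 = 1.1%

1.1%


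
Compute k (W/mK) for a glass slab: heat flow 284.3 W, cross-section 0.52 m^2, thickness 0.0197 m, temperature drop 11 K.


Fourier's law rearranged: k = Q * t / (A * dT)
  Numerator = 284.3 * 0.0197 = 5.60071
  Denominator = 0.52 * 11 = 5.72
  k = 5.60071 / 5.72 = 0.979 W/mK

0.979 W/mK


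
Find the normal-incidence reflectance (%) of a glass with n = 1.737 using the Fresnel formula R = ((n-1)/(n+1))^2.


Fresnel reflectance at normal incidence:
  R = ((n - 1)/(n + 1))^2
  (n - 1)/(n + 1) = (1.737 - 1)/(1.737 + 1) = 0.269273
  R = 0.269273^2 = 0.0725079
  R(%) = 0.0725079 * 100 = 7.251%

7.251%


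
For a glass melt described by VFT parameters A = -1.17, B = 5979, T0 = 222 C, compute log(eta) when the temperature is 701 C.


VFT equation: log(eta) = A + B / (T - T0)
  T - T0 = 701 - 222 = 479
  B / (T - T0) = 5979 / 479 = 12.482
  log(eta) = -1.17 + 12.482 = 11.312

11.312


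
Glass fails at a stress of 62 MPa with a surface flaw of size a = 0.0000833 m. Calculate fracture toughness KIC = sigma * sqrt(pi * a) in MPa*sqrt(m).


Fracture toughness: KIC = sigma * sqrt(pi * a)
  pi * a = pi * 0.0000833 = 0.000261695
  sqrt(pi * a) = 0.016177
  KIC = 62 * 0.016177 = 1.003 MPa*sqrt(m)

1.003 MPa*sqrt(m)


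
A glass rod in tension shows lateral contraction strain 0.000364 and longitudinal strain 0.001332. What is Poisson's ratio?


Poisson's ratio: nu = lateral strain / axial strain
  nu = 0.000364 / 0.001332 = 0.2733

0.2733


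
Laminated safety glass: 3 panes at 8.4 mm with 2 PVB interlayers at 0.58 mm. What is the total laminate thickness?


Total thickness = glass contribution + PVB contribution
  Glass: 3 * 8.4 = 25.2 mm
  PVB: 2 * 0.58 = 1.16 mm
  Total = 25.2 + 1.16 = 26.36 mm

26.36 mm


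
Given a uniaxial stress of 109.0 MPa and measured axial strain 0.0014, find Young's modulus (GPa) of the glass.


Young's modulus: E = stress / strain
  E = 109.0 MPa / 0.0014 = 77857.14 MPa
Convert to GPa: 77857.14 / 1000 = 77.86 GPa

77.86 GPa


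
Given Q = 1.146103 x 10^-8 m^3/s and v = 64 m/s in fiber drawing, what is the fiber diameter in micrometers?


Cross-sectional area from continuity:
  A = Q / v = 1.146103 x 10^-8 / 64 = 1.790786 x 10^-10 m^2
Diameter from circular cross-section:
  d = sqrt(4A / pi) * 10^6 (m -> um)
  d = sqrt(4 * 1.790786 x 10^-10 / pi) * 10^6 = 15.1 um

15.1 um


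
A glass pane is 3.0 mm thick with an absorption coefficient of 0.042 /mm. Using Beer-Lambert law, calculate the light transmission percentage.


Beer-Lambert law: T = exp(-alpha * thickness)
  exponent = -0.042 * 3.0 = -0.126
  T = exp(-0.126) = 0.8816
  Percentage = 0.8816 * 100 = 88.16%

88.16%


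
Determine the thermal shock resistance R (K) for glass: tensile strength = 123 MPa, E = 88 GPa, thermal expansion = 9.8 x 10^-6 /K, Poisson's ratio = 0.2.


Thermal shock resistance: R = sigma * (1 - nu) / (E * alpha)
  Numerator = 123 * (1 - 0.2) = 98.4
  Denominator = 88 * 1000 * (9.8 x 10^-6) = 0.8624
  R = 98.4 / 0.8624 = 114.1 K

114.1 K
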